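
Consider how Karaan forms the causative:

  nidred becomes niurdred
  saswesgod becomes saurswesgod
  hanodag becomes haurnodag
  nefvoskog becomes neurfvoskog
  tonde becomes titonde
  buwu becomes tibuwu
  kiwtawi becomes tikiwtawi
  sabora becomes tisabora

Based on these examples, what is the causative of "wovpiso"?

tiwovpiso

nidred and tonde both have last vowel 'e' yet inflect differently (niurdred, titonde), so the last vowel is not what conditions the rule; whether the stem ends in a vowel or a consonant is.
"wovpiso" ends in a vowel. The stems ending in a vowel (tonde → titonde, buwu → tibuwu, kiwtawi → tikiwtawi) add the prefix ti-.
So wovpiso → tiwovpiso.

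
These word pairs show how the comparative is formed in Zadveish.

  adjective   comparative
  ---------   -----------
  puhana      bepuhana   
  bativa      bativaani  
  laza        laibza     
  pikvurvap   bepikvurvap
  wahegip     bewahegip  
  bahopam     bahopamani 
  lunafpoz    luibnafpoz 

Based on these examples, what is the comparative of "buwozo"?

buwozoani

bativa and laza both end in -a yet inflect differently (bativaani, laibza), so the final letter is not what conditions the rule; the first letter is.
"buwozo" begins with b-. The stems beginning with b- (bativa → bativaani, bahopam → bahopamani) add -ani.
So buwozo → buwozoani.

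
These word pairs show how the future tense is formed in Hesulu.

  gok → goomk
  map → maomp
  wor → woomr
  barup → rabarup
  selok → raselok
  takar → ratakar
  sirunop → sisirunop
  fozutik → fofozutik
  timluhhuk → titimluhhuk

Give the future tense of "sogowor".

sosogowor

map and barup both end in -p yet inflect differently (maomp, rabarup), so the final letter is not what conditions the rule; the number of vowels is.
"sogowor" has 3 vowels. The stems with 3 vowels (sirunop → sisirunop, fozutik → fofozutik, timluhhuk → titimluhhuk) repeat the first consonant+vowel as a prefix.
So sogowor → sosogowor.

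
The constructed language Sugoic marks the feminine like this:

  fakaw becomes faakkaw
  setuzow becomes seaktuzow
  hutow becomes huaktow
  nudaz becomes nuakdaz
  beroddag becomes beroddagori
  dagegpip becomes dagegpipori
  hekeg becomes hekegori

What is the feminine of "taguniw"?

taakguniw

fakaw and beroddag both have last vowel 'a' yet inflect differently (faakkaw, beroddagori), so the last vowel is not what conditions the rule; the final letter is.
"taguniw" ends in -w. The stems ending in -w (fakaw → faakkaw, setuzow → seaktuzow, hutow → huaktow) insert -ak- after the first vowel.
The other pattern: stems ending in -g or -p add -ori.
So taguniw → taakguniw.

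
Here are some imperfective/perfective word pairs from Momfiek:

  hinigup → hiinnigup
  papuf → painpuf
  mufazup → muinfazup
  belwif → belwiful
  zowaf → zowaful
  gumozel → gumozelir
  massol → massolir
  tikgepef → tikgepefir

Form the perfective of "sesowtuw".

seinsowtuw

"sesowtuw" has last vowel 'u'. The stems whose last vowel is 'u' (hinigup → hiinnigup, papuf → painpuf, mufazup → muinfazup) insert -in- after the first vowel.
The other patterns: stems whose last vowel is 'a' or 'i' add -ul; stems whose last vowel is 'e' or 'o' add -ir.
So sesowtuw → seinsowtuw.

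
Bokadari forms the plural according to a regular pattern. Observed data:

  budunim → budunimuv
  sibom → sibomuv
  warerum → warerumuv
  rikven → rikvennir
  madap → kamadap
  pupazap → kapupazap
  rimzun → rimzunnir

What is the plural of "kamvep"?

kakamvep

rimzun and warerum both have last vowel 'u' yet inflect differently (rimzunnir, warerumuv), so the last vowel is not what conditions the rule; the final letter is.
"kamvep" ends in -p. The stems ending in -p (madap → kamadap, pupazap → kapupazap) add the prefix ka-.
So kamvep → kakamvep.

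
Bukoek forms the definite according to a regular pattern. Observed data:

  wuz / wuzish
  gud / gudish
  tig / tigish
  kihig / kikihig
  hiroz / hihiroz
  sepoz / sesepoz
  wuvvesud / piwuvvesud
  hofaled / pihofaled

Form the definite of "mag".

tig and kihig both end in -g yet inflect differently (tigish, kikihig), so the final letter is not what conditions the rule; the number of vowels is.
"mag" has 1 vowel. The stems with 1 vowel (wuz → wuzish, gud → gudish, tig → tigish) add -ish.
So mag → magish.

magish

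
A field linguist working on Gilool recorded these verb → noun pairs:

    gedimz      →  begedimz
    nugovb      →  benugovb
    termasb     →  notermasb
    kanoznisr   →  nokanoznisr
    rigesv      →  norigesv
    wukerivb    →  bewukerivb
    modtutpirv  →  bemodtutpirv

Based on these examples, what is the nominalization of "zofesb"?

rigesv and modtutpirv both end in -v yet inflect differently (norigesv, bemodtutpirv), so the final letter is not what conditions the rule; the second-to-last letter is.
"zofesb" has second-to-last letter 's'. The stems whose second-to-last letter is 's' (termasb → notermasb, rigesv → norigesv, kanoznisr → nokanoznisr) add the prefix no-.
So zofesb → nozofesb.

nozofesb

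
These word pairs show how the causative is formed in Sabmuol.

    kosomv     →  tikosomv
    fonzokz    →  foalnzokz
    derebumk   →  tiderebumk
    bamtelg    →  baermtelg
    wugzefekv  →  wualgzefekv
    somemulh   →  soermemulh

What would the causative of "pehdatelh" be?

peerhdatelh

kosomv and wugzefekv both end in -v yet inflect differently (tikosomv, wualgzefekv), so the final letter is not what conditions the rule; the second-to-last letter is.
"pehdatelh" has second-to-last letter 'l'. The stems whose second-to-last letter is 'l' (somemulh → soermemulh, bamtelg → baermtelg) insert -er- after the first vowel.
The other patterns: stems whose second-to-last letter is 'm' add the prefix ti-; stems whose second-to-last letter is 'k' insert -al- after the first vowel.
So pehdatelh → peerhdatelh.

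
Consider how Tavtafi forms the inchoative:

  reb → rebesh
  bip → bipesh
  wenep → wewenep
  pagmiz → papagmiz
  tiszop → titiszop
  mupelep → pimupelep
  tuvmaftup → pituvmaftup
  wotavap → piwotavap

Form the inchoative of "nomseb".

bip and wenep both end in -p yet inflect differently (bipesh, wewenep), so the final letter is not what conditions the rule; the number of vowels is.
"nomseb" has 2 vowels. The stems with 2 vowels (wenep → wewenep, pagmiz → papagmiz, tiszop → titiszop) repeat the first consonant+vowel as a prefix.
The other patterns: stems with 1 vowel add -esh; stems with 3 vowels add the prefix pi-.
So nomseb → nonomseb.

nonomseb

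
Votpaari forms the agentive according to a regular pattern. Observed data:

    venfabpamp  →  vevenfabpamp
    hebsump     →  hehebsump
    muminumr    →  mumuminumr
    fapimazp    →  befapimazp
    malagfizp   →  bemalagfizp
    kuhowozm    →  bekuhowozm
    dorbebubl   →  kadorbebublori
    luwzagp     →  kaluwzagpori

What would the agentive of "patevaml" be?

"patevaml" has second-to-last letter 'm'. The stems whose second-to-last letter is 'm' (venfabpamp → vevenfabpamp, hebsump → hehebsump, muminumr → mumuminumr) repeat the first consonant+vowel as a prefix.
The other patterns: stems whose second-to-last letter is 'z' add the prefix be-; stems whose second-to-last letter is 'b' or 'g' add ka- … -ori around the stem.
So patevaml → papatevaml.

papatevaml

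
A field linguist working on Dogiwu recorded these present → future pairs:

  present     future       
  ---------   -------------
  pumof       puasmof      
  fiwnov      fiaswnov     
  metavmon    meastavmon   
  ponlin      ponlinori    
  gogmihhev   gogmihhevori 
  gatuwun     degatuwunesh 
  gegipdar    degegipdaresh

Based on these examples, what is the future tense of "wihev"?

metavmon and ponlin both end in -n yet inflect differently (meastavmon, ponlinori), so the final letter is not what conditions the rule; the last vowel is.
"wihev" has last vowel 'e'. The one such stem in the data (gogmihhev → gogmihhevori) adds -ori, so the same rule applies.
The other patterns: stems whose last vowel is 'o' insert -as- after the first vowel; stems whose last vowel is 'a' or 'u' add de- … -esh around the stem.
So wihev → wihevori.

wihevori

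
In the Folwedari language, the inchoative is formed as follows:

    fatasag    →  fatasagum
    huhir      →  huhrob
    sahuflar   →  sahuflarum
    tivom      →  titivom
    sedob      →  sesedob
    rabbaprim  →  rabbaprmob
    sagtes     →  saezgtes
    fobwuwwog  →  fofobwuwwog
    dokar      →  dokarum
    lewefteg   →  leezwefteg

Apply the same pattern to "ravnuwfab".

ravnuwfabum

huhir and dokar both end in -r yet inflect differently (huhrob, dokarum), so the final letter is not what conditions the rule; the last vowel is.
"ravnuwfab" has last vowel 'a'. The stems whose last vowel is 'a' (dokar → dokarum, fatasag → fatasagum, sahuflar → sahuflarum) add -um.
So ravnuwfab → ravnuwfabum.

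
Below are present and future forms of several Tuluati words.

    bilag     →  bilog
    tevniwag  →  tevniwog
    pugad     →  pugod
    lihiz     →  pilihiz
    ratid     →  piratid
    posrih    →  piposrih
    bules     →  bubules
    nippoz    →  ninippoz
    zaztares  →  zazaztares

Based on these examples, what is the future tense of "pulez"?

pugad and ratid both end in -d yet inflect differently (pugod, piratid), so the final letter is not what conditions the rule; the last vowel is.
"pulez" has last vowel 'e'. The stems whose last vowel is 'e' (bules → bubules, zaztares → zazaztares) repeat the first consonant+vowel as a prefix.
So pulez → pupulez.

pupulez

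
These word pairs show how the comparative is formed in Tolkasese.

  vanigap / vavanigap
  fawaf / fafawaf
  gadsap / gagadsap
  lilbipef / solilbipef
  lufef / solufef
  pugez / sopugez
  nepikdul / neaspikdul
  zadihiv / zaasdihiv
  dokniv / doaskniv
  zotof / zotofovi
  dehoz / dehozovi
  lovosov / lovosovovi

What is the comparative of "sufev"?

sosufev

fawaf and lilbipef both end in -f yet inflect differently (fafawaf, solilbipef), so the final letter is not what conditions the rule; the last vowel is.
"sufev" has last vowel 'e'. The stems whose last vowel is 'e' (lilbipef → solilbipef, lufef → solufef, pugez → sopugez) add the prefix so-.
The other patterns: stems whose last vowel is 'a' repeat the first consonant+vowel as a prefix; stems whose last vowel is 'i' or 'u' insert -as- after the first vowel; stems whose last vowel is 'o' add -ovi.
So sufev → sosufev.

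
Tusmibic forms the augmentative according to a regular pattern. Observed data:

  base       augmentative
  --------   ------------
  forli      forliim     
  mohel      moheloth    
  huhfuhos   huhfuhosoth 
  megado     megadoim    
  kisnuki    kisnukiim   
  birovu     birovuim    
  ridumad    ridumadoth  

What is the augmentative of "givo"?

givoim

"givo" ends in a vowel. The stems ending in a vowel (forli → forliim, kisnuki → kisnukiim, megado → megadoim) add -im.
The other pattern: stems ending in a consonant add -oth.
So givo → givoim.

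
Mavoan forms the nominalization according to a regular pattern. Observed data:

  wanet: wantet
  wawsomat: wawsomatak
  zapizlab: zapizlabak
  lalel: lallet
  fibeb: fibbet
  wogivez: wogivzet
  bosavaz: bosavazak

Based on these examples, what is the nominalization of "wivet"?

"wivet" has last vowel 'e'. The stems whose last vowel is 'e' (lalel → lallet, wanet → wantet, wogivez → wogivzet) delete the last vowel and add -et.
So wivet → wivtet.

wivtet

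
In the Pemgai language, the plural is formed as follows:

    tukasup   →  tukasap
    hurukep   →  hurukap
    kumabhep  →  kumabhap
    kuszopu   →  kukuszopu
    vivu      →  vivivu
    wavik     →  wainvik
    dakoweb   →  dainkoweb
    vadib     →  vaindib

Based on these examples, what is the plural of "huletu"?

huhuletu

"huletu" ends in -u. The stems ending in -u (kuszopu → kukuszopu, vivu → vivivu) repeat the first consonant+vowel as a prefix.
The other patterns: stems ending in -p change the last vowel to 'a'; stems ending in -b or -k insert -in- after the first vowel.
So huletu → huhuletu.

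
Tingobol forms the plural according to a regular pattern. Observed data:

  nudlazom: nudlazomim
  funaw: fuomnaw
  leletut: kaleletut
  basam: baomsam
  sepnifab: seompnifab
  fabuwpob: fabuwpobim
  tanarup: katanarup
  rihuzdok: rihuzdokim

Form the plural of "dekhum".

nudlazom and basam both end in -m yet inflect differently (nudlazomim, baomsam), so the final letter is not what conditions the rule; the last vowel is.
"dekhum" has last vowel 'u'. The stems whose last vowel is 'u' (leletut → kaleletut, tanarup → katanarup) add the prefix ka-.
The other patterns: stems whose last vowel is 'o' add -im; stems whose last vowel is 'a' insert -om- after the first vowel.
So dekhum → kadekhum.

kadekhum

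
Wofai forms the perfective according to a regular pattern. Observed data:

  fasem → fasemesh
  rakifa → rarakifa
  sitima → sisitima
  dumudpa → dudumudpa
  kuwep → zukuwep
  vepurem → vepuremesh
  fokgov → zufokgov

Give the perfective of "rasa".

rarasa

"rasa" ends in -a. The stems ending in -a (rakifa → rarakifa, dumudpa → dudumudpa, sitima → sisitima) repeat the first consonant+vowel as a prefix.
So rasa → rarasa.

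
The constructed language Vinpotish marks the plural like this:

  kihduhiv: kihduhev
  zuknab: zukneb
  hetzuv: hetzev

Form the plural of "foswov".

foswev

Every pair shown (kihduhiv → kihduhev, zuknab → zukneb, hetzuv → hetzev) follows the same rule: change the last vowel to 'e'.
So foswov → foswev.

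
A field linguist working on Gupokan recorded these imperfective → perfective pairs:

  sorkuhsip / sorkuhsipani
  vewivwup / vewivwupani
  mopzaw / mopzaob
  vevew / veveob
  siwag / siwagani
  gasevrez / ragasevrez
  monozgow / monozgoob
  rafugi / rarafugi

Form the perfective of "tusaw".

"tusaw" ends in -w. The stems ending in -w (mopzaw → mopzaob, vevew → veveob, monozgow → monozgoob) drop the final letter and add -ob.
The other patterns: stems ending in -g or -p add -ani; stems ending in -i or -z add the prefix ra-.
So tusaw → tusaob.

tusaob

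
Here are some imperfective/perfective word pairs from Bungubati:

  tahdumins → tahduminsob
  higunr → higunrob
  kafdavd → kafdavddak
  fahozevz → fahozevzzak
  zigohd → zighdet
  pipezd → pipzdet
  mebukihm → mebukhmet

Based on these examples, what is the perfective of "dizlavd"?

dizlavddak

kafdavd and zigohd both end in -d yet inflect differently (kafdavddak, zighdet), so the final letter is not what conditions the rule; the second-to-last letter is.
"dizlavd" has second-to-last letter 'v'. The stems whose second-to-last letter is 'v' (kafdavd → kafdavddak, fahozevz → fahozevzzak) double the final consonant and add -ak.
So dizlavd → dizlavddak.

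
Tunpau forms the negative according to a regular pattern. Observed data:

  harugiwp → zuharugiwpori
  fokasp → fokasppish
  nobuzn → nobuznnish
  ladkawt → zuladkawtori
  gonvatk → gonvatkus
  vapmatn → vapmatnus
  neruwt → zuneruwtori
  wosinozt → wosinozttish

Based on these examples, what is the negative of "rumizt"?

neruwt and wosinozt both end in -t yet inflect differently (zuneruwtori, wosinozttish), so the final letter is not what conditions the rule; the second-to-last letter is.
"rumizt" has second-to-last letter 'z'. The stems whose second-to-last letter is 'z' (wosinozt → wosinozttish, nobuzn → nobuznnish) double the final consonant and add -ish.
The other patterns: stems whose second-to-last letter is 'w' add zu- … -ori around the stem; stems whose second-to-last letter is 't' add -us.
So rumizt → rumizttish.

rumizttish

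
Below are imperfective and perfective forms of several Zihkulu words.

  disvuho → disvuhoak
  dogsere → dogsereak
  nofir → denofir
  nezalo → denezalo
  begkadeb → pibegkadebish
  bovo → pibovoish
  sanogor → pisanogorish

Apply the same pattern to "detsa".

detsaak

disvuho and nezalo both end in -o yet inflect differently (disvuhoak, denezalo), so the final letter is not what conditions the rule; the first letter is.
"detsa" begins with d-. The stems beginning with d- (disvuho → disvuhoak, dogsere → dogsereak) add -ak.
The other patterns: stems beginning with n- add the prefix de-; stems beginning with b- or s- add pi- … -ish around the stem.
So detsa → detsaak.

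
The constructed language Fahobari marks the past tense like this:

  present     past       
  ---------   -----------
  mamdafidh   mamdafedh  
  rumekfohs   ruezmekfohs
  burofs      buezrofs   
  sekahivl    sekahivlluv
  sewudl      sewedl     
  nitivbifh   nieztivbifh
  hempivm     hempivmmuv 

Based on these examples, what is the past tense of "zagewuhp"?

zaezgewuhp

sewudl and sekahivl both end in -l yet inflect differently (sewedl, sekahivlluv), so the final letter is not what conditions the rule; the second-to-last letter is.
"zagewuhp" has second-to-last letter 'h'. The one such stem in the data (rumekfohs → ruezmekfohs) inserts -ez- after the first vowel (as do nitivbifh, burofs), so the same rule applies.
So zagewuhp → zaezgewuhp.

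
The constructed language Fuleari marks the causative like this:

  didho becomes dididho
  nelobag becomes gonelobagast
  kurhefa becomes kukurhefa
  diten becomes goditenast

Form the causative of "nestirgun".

"nestirgun" ends in a consonant. The stems ending in a consonant (diten → goditenast, nelobag → gonelobagast) add go- … -ast around the stem.
So nestirgun → gonestirgunast.

gonestirgunast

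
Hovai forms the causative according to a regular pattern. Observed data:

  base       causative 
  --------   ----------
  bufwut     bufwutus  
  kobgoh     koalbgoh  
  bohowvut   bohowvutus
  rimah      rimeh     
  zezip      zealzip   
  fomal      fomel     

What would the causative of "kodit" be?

rimah and kobgoh both end in -h yet inflect differently (rimeh, koalbgoh), so the final letter is not what conditions the rule; the last vowel is.
"kodit" has last vowel 'i'. The one such stem in the data (zezip → zealzip) inserts -al- after the first vowel (as does kobgoh), so the same rule applies.
The other patterns: stems whose last vowel is 'a' change the last vowel to 'e'; stems whose last vowel is 'u' add -us.
So kodit → koaldit.

koaldit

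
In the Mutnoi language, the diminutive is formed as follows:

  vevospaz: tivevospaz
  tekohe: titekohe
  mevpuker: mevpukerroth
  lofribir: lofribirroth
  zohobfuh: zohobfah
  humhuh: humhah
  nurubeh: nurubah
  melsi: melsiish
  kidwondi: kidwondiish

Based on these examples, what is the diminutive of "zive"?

tizive

tekohe and mevpuker both have last vowel 'e' yet inflect differently (titekohe, mevpukerroth), so the last vowel is not what conditions the rule; the final letter is.
"zive" ends in -e. The one such stem in the data (tekohe → titekohe) adds the prefix ti-, so the same rule applies.
So zive → tizive.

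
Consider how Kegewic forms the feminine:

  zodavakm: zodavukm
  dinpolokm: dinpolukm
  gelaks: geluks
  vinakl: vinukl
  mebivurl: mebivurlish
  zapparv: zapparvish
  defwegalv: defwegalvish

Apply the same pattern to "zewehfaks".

vinakl and mebivurl both end in -l yet inflect differently (vinukl, mebivurlish), so the final letter is not what conditions the rule; the second-to-last letter is.
"zewehfaks" has second-to-last letter 'k'. The stems whose second-to-last letter is 'k' (zodavakm → zodavukm, dinpolokm → dinpolukm, gelaks → geluks) change the last vowel to 'u'.
So zewehfaks → zewehfuks.

zewehfuks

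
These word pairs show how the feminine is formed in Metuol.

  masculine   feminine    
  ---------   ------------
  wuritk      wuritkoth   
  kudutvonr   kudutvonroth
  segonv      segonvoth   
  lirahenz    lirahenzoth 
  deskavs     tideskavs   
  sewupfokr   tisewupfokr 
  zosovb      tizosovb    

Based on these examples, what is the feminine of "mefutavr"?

timefutavr

"mefutavr" has second-to-last letter 'v'. The stems whose second-to-last letter is 'v' (deskavs → tideskavs, zosovb → tizosovb) add the prefix ti-.
So mefutavr → timefutavr.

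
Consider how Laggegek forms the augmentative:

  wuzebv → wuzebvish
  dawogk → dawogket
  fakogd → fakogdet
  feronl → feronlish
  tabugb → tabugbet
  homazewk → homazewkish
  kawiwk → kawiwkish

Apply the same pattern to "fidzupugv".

"fidzupugv" has second-to-last letter 'g'. The stems whose second-to-last letter is 'g' (tabugb → tabugbet, fakogd → fakogdet, dawogk → dawogket) add -et.
The other pattern: stems whose second-to-last letter is 'b', 'n' or 'w' add -ish.
So fidzupugv → fidzupugvet.

fidzupugvet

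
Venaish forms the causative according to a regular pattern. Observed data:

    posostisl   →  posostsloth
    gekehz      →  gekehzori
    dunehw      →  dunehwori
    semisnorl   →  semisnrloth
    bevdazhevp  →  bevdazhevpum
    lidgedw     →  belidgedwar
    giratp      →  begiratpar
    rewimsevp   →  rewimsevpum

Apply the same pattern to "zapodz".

giratp and bevdazhevp both end in -p yet inflect differently (begiratpar, bevdazhevpum), so the final letter is not what conditions the rule; the second-to-last letter is.
"zapodz" has second-to-last letter 'd'. The one such stem in the data (lidgedw → belidgedwar) adds be- … -ar around the stem, so the same rule applies.
So zapodz → bezapodzar.

bezapodzar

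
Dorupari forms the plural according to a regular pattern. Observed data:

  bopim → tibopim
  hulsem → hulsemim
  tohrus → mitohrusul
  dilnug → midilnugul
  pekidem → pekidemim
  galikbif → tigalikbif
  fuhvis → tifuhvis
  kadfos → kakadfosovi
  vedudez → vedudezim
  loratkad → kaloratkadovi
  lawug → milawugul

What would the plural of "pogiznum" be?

mipogiznumul

kadfos and fuhvis both end in -s yet inflect differently (kakadfosovi, tifuhvis), so the final letter is not what conditions the rule; the last vowel is.
"pogiznum" has last vowel 'u'. The stems whose last vowel is 'u' (tohrus → mitohrusul, dilnug → midilnugul, lawug → milawugul) add mi- … -ul around the stem.
So pogiznum → mipogiznumul.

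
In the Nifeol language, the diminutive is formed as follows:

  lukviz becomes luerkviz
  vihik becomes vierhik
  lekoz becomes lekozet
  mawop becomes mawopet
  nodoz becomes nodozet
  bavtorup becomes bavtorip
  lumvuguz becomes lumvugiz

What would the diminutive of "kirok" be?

lukviz and lekoz both end in -z yet inflect differently (luerkviz, lekozet), so the final letter is not what conditions the rule; the last vowel is.
"kirok" has last vowel 'o'. The stems whose last vowel is 'o' (lekoz → lekozet, mawop → mawopet, nodoz → nodozet) add -et.
The other patterns: stems whose last vowel is 'i' insert -er- after the first vowel; stems whose last vowel is 'u' change the last vowel to 'i'.
So kirok → kiroket.

kiroket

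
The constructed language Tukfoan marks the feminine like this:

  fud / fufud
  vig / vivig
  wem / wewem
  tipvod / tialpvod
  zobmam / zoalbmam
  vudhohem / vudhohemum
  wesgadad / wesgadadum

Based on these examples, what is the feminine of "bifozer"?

fud and tipvod both end in -d yet inflect differently (fufud, tialpvod), so the final letter is not what conditions the rule; the number of vowels is.
"bifozer" has 3 vowels. The stems with 3 vowels (vudhohem → vudhohemum, wesgadad → wesgadadum) add -um.
So bifozer → bifozerum.

bifozerum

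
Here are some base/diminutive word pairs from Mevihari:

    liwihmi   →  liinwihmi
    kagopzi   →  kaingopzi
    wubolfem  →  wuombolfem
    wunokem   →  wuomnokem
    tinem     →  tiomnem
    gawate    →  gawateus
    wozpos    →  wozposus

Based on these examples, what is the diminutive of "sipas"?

sipasus

"sipas" ends in -s. The one such stem in the data (wozpos → wozposus) adds -us, so the same rule applies.
The other patterns: stems ending in -i insert -in- after the first vowel; stems ending in -m insert -om- after the first vowel.
So sipas → sipasus.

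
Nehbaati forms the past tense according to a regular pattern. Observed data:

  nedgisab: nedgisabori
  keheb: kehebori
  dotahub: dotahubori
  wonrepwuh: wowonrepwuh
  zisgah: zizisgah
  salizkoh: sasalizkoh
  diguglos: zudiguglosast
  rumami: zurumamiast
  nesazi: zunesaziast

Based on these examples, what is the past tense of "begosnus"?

dotahub and wonrepwuh both have last vowel 'u' yet inflect differently (dotahubori, wowonrepwuh), so the last vowel is not what conditions the rule; the final letter is.
"begosnus" ends in -s. The one such stem in the data (diguglos → zudiguglosast) adds zu- … -ast around the stem, so the same rule applies.
So begosnus → zubegosnusast.

zubegosnusast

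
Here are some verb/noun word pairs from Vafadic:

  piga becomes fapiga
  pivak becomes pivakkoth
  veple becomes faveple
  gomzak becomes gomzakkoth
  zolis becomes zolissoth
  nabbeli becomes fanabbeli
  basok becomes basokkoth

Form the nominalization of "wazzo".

piga and pivak both have last vowel 'a' yet inflect differently (fapiga, pivakkoth), so the last vowel is not what conditions the rule; whether the stem ends in a vowel or a consonant is.
"wazzo" ends in a vowel. The stems ending in a vowel (veple → faveple, piga → fapiga, nabbeli → fanabbeli) add the prefix fa-.
So wazzo → fawazzo.

fawazzo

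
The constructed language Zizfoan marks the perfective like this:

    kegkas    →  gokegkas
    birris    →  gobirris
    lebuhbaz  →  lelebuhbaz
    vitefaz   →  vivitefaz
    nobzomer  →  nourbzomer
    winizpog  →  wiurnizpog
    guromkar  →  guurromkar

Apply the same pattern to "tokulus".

gotokulus

kegkas and lebuhbaz both have last vowel 'a' yet inflect differently (gokegkas, lelebuhbaz), so the last vowel is not what conditions the rule; the final letter is.
"tokulus" ends in -s. The stems ending in -s (kegkas → gokegkas, birris → gobirris) add the prefix go-.
The other patterns: stems ending in -z repeat the first consonant+vowel as a prefix; stems ending in -g or -r insert -ur- after the first vowel.
So tokulus → gotokulus.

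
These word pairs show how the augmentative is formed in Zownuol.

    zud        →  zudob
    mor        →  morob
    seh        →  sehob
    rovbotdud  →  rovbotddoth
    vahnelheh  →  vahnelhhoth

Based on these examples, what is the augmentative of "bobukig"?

"bobukig" has 3 vowels. The stems with 3 vowels (rovbotdud → rovbotddoth, vahnelheh → vahnelhhoth) delete the last vowel and add -oth.
The other pattern: stems with 1 vowel add -ob.
So bobukig → bobukgoth.

bobukgoth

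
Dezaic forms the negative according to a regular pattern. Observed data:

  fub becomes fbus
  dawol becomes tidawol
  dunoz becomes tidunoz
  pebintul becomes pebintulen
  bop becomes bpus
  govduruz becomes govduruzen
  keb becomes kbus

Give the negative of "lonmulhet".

lonmulheten

dunoz and govduruz both end in -z yet inflect differently (tidunoz, govduruzen), so the final letter is not what conditions the rule; the number of vowels is.
"lonmulhet" has 3 vowels. The stems with 3 vowels (govduruz → govduruzen, pebintul → pebintulen) add -en.
The other patterns: stems with 1 vowel delete the last vowel and add -us; stems with 2 vowels add the prefix ti-.
So lonmulhet → lonmulheten.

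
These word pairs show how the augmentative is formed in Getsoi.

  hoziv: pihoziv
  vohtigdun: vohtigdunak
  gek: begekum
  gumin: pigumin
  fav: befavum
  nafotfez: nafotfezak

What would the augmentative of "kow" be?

bekowum

fav and hoziv both end in -v yet inflect differently (befavum, pihoziv), so the final letter is not what conditions the rule; the number of vowels is.
"kow" has 1 vowel. The stems with 1 vowel (fav → befavum, gek → begekum) add be- … -um around the stem.
The other patterns: stems with 2 vowels add the prefix pi-; stems with 3 vowels add -ak.
So kow → bekowum.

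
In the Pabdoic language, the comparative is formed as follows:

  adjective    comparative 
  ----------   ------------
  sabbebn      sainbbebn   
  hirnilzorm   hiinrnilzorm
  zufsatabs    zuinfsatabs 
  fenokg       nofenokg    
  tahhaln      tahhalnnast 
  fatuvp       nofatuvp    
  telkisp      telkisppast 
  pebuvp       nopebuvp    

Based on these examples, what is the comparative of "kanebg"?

tahhaln and sabbebn both end in -n yet inflect differently (tahhalnnast, sainbbebn), so the final letter is not what conditions the rule; the second-to-last letter is.
"kanebg" has second-to-last letter 'b'. The stems whose second-to-last letter is 'b' (zufsatabs → zuinfsatabs, sabbebn → sainbbebn) insert -in- after the first vowel.
So kanebg → kainnebg.

kainnebg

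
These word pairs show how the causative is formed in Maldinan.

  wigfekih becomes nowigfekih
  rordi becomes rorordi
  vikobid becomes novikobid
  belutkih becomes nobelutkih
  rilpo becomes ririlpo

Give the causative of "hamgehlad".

nohamgehlad

"hamgehlad" ends in a consonant. The stems ending in a consonant (vikobid → novikobid, wigfekih → nowigfekih, belutkih → nobelutkih) add the prefix no-.
The other pattern: stems ending in a vowel repeat the first consonant+vowel as a prefix.
So hamgehlad → nohamgehlad.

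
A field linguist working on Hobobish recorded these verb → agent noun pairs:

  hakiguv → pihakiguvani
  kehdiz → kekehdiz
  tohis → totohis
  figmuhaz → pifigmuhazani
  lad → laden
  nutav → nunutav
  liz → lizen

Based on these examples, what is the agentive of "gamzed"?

"gamzed" has 2 vowels. The stems with 2 vowels (tohis → totohis, kehdiz → kekehdiz, nutav → nunutav) repeat the first consonant+vowel as a prefix.
So gamzed → gagamzed.

gagamzed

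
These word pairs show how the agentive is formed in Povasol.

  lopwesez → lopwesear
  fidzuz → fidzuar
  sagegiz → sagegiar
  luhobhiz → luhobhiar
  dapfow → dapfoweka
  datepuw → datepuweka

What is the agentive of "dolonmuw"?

dolonmuweka

"dolonmuw" ends in -w. The stems ending in -w (dapfow → dapfoweka, datepuw → datepuweka) add -eka.
The other pattern: stems ending in -z drop the final letter and add -ar.
So dolonmuw → dolonmuweka.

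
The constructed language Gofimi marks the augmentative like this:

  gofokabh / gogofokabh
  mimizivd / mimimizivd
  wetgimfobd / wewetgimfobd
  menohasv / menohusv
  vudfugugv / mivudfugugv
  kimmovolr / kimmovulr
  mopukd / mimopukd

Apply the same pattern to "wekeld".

menohasv and vudfugugv both end in -v yet inflect differently (menohusv, mivudfugugv), so the final letter is not what conditions the rule; the second-to-last letter is.
"wekeld" has second-to-last letter 'l'. The one such stem in the data (kimmovolr → kimmovulr) changes the last vowel to 'u' (as does menohasv), so the same rule applies.
The other patterns: stems whose second-to-last letter is 'b' or 'v' repeat the first consonant+vowel as a prefix; stems whose second-to-last letter is 'g' or 'k' add the prefix mi-.
So wekeld → wekuld.

wekuld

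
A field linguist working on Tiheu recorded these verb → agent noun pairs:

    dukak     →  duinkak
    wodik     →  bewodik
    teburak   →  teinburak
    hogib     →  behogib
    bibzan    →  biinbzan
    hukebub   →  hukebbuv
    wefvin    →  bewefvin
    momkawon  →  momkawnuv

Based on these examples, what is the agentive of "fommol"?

"fommol" has last vowel 'o'. The one such stem in the data (momkawon → momkawnuv) deletes the last vowel and adds -uv (as does hukebub), so the same rule applies.
So fommol → fommluv.

fommluv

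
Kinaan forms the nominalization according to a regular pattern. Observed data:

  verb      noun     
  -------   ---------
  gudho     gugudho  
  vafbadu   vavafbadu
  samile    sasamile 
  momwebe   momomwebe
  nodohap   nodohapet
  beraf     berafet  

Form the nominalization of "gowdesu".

gogowdesu

samile and nodohap both have 3 vowels yet inflect differently (sasamile, nodohapet), so the number of vowels is not what conditions the rule; whether the stem ends in a vowel or a consonant is.
"gowdesu" ends in a vowel. The stems ending in a vowel (gudho → gugudho, samile → sasamile, vafbadu → vavafbadu) repeat the first consonant+vowel as a prefix.
The other pattern: stems ending in a consonant add -et.
So gowdesu → gogowdesu.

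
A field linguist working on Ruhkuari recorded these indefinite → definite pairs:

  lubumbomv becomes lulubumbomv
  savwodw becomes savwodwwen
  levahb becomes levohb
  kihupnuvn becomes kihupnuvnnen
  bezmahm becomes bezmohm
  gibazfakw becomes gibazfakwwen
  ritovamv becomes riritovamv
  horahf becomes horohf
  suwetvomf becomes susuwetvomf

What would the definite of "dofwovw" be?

suwetvomf and horahf both end in -f yet inflect differently (susuwetvomf, horohf), so the final letter is not what conditions the rule; the second-to-last letter is.
"dofwovw" has second-to-last letter 'v'. The one such stem in the data (kihupnuvn → kihupnuvnnen) doubles the final consonant and adds -en (as do gibazfakw, savwodw), so the same rule applies.
So dofwovw → dofwovwwen.

dofwovwwen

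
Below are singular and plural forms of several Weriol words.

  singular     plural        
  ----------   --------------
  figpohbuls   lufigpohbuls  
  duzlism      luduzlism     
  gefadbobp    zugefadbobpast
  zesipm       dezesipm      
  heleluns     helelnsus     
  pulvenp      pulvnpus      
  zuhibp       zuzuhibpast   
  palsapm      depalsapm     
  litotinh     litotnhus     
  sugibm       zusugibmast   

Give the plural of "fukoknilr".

"fukoknilr" has second-to-last letter 'l'. The one such stem in the data (figpohbuls → lufigpohbuls) adds the prefix lu-, so the same rule applies.
The other patterns: stems whose second-to-last letter is 'p' add the prefix de-; stems whose second-to-last letter is 'b' add zu- … -ast around the stem; stems whose second-to-last letter is 'n' delete the last vowel and add -us.
So fukoknilr → lufukoknilr.

lufukoknilr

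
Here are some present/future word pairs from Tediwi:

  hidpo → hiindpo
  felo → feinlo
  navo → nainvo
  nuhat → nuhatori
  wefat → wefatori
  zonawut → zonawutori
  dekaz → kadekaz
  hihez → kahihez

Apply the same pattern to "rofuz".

nuhat and dekaz both have last vowel 'a' yet inflect differently (nuhatori, kadekaz), so the last vowel is not what conditions the rule; the final letter is.
"rofuz" ends in -z. The stems ending in -z (dekaz → kadekaz, hihez → kahihez) add the prefix ka-.
So rofuz → karofuz.

karofuz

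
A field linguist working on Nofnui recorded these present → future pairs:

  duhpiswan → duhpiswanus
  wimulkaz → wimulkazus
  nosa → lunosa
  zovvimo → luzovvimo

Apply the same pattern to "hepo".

luhepo

"hepo" ends in a vowel. The stems ending in a vowel (nosa → lunosa, zovvimo → luzovvimo) add the prefix lu-.
The other pattern: stems ending in a consonant add -us.
So hepo → luhepo.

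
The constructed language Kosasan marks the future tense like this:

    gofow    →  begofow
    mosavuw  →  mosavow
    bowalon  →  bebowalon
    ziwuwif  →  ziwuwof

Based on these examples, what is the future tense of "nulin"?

gofow and mosavuw both end in -w yet inflect differently (begofow, mosavow), so the final letter is not what conditions the rule; the last vowel is.
"nulin" has last vowel 'i'. The one such stem in the data (ziwuwif → ziwuwof) changes the last vowel to 'o' (as does mosavuw), so the same rule applies.
So nulin → nulon.

nulon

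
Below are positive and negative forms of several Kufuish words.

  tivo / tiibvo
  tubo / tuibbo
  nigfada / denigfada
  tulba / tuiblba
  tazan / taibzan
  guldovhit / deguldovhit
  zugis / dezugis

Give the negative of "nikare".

denikare

tulba and nigfada both end in -a yet inflect differently (tuiblba, denigfada), so the final letter is not what conditions the rule; the first letter is.
"nikare" begins with n-. The one such stem in the data (nigfada → denigfada) adds the prefix de-, so the same rule applies.
So nikare → denikare.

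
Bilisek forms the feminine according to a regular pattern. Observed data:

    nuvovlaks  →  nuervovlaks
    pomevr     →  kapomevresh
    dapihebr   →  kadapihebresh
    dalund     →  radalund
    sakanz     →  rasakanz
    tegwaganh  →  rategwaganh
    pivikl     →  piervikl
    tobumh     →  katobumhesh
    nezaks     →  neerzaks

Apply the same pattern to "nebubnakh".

neerbubnakh

"nebubnakh" has second-to-last letter 'k'. The stems whose second-to-last letter is 'k' (pivikl → piervikl, nuvovlaks → nuervovlaks, nezaks → neerzaks) insert -er- after the first vowel.
So nebubnakh → neerbubnakh.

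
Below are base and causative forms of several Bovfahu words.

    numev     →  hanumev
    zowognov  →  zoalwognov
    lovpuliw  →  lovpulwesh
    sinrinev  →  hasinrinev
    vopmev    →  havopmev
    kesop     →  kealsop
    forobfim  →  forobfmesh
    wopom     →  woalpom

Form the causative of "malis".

malsesh

"malis" has last vowel 'i'. The stems whose last vowel is 'i' (forobfim → forobfmesh, lovpuliw → lovpulwesh) delete the last vowel and add -esh.
So malis → malsesh.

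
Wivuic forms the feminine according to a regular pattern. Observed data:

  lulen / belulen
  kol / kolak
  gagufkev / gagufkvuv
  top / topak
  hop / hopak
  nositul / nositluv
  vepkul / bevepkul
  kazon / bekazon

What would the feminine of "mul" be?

mulak

kol and vepkul both end in -l yet inflect differently (kolak, bevepkul), so the final letter is not what conditions the rule; the number of vowels is.
"mul" has 1 vowel. The stems with 1 vowel (hop → hopak, kol → kolak, top → topak) add -ak.
So mul → mulak.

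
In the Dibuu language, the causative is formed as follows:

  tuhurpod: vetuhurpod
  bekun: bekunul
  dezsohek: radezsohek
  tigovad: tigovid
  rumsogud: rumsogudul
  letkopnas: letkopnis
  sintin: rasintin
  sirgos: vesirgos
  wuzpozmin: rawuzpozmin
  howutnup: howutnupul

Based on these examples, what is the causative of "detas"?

tigovad and rumsogud both end in -d yet inflect differently (tigovid, rumsogudul), so the final letter is not what conditions the rule; the last vowel is.
"detas" has last vowel 'a'. The stems whose last vowel is 'a' (tigovad → tigovid, letkopnas → letkopnis) change the last vowel to 'i'.
The other patterns: stems whose last vowel is 'u' add -ul; stems whose last vowel is 'o' add the prefix ve-; stems whose last vowel is 'e' or 'i' add the prefix ra-.
So detas → detis.

detis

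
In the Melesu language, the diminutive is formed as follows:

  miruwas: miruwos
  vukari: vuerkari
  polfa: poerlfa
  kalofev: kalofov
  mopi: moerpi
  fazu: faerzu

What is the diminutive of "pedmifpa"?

peerdmifpa

"pedmifpa" ends in a vowel. The stems ending in a vowel (polfa → poerlfa, vukari → vuerkari, mopi → moerpi) insert -er- after the first vowel.
So pedmifpa → peerdmifpa.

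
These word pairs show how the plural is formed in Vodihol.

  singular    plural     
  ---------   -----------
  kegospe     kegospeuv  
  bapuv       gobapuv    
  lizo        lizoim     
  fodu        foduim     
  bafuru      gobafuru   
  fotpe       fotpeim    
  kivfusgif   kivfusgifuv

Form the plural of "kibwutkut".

kibwutkutuv

kegospe and fotpe both end in -e yet inflect differently (kegospeuv, fotpeim), so the final letter is not what conditions the rule; the first letter is.
"kibwutkut" begins with k-. The stems beginning with k- (kegospe → kegospeuv, kivfusgif → kivfusgifuv) add -uv.
The other patterns: stems beginning with b- add the prefix go-; stems beginning with f- or l- add -im.
So kibwutkut → kibwutkutuv.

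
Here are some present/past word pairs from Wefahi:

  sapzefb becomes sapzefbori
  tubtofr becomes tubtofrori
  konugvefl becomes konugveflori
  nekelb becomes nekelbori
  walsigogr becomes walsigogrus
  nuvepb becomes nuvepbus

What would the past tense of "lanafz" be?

lanafzori

tubtofr and walsigogr both end in -r yet inflect differently (tubtofrori, walsigogrus), so the final letter is not what conditions the rule; the second-to-last letter is.
"lanafz" has second-to-last letter 'f'. The stems whose second-to-last letter is 'f' (sapzefb → sapzefbori, tubtofr → tubtofrori, konugvefl → konugveflori) add -ori.
The other pattern: stems whose second-to-last letter is 'g' or 'p' add -us.
So lanafz → lanafzori.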